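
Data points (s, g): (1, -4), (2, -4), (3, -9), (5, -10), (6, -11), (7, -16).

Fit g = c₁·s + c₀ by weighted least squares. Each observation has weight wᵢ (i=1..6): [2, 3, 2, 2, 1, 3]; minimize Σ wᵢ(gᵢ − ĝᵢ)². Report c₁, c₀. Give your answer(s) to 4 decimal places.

c₁ = -1.9870, c₀ = -1.2050

AᵀWA·[c₁, c₀]ᵀ = AᵀWg reads: 265·c₁ + 51·c₀ = -588;  51·c₁ + 13·c₀ = -117.
Eliminating c₀: 13·(row 1) − 51·(row 2) gives 844·c₁ = 13·(-588) − 51·(-117) = -1677, so c₁ = -1677/844.
Then c₀ = ((-117) − 51·(-1677/844))/13 = -1017/844.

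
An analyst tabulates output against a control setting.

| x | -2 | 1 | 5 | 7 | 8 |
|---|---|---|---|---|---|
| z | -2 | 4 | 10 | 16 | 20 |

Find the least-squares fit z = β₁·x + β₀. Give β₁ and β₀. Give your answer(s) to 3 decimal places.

From the data, Σx·x = 143, Σx = 19, Σ1 = 5.
For Aᵀz: Σx·z = 330, Σz = 48.
Determinant 143·5 − 19² = 354.
β₁ = (330·5 − 19·48)/354 = 123/59; β₀ = (143·48 − 19·330)/354 = 99/59.

β₁ = 2.085, β₀ = 1.678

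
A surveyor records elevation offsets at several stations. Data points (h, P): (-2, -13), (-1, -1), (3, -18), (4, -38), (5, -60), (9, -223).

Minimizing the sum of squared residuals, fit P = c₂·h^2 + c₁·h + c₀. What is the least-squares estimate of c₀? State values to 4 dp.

c₀ = 3.4975

Compute the Gram sums: Σh^2·h^2 = 7540, Σh^2·h = 936, Σh^2 = 136, Σh·h = 136, Σh = 18, Σ1 = 6.
And Σh^2·P = -20386, Σh·P = -2486, ΣP = -353.
Normal equations: [[7540, 936, 136]; [936, 136, 18]; [136, 18, 6]]·[c₂, c₁, c₀]ᵀ = [-20386, -2486, -353]ᵀ.
Inverting the 3×3 Gram matrix, [c₂, c₁, c₀]ᵀ = [-196565/65038, 133867/65038, 113735/32519]ᵀ.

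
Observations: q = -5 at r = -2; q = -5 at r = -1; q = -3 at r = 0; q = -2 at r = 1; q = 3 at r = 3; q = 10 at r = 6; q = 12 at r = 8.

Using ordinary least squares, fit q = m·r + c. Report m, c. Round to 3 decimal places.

Normal-equation sums: Σr·r = 115, Σr = 15, Σ1 = 7.
And Σr·q = 178, Σq = 10.
So MᵀM·[m, c]ᵀ = Mᵀq: [[115, 15]; [15, 7]]·[m, c]ᵀ = [178, 10]ᵀ.
Determinant 115·7 − 15² = 580.
m = (178·7 − 15·10)/580 = 274/145; c = (115·10 − 15·178)/580 = -76/29.

m = 1.890, c = -2.621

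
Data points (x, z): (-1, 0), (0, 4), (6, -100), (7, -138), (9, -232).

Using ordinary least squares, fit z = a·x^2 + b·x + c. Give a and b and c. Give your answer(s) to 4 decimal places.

Normal-equation sums: Σx^2·x^2 = 10259, Σx^2·x = 1287, Σx^2 = 167, Σx·x = 167, Σx = 21, Σ1 = 5.
Right-hand side: Σx^2·z = -29154, Σx·z = -3654, Σz = -466.
Normal equations: [[10259, 1287, 167]; [1287, 167, 21]; [167, 21, 5]]·[a, b, c]ᵀ = [-29154, -3654, -466]ᵀ.
Solving the 3×3 system (Gaussian elimination) gives a = -96518/32439, b = 6254/10813, c = 121586/32439.

a = -2.9754, b = 0.5784, c = 3.7481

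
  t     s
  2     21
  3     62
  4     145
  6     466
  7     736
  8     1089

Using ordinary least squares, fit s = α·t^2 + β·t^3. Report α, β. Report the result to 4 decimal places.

α = 0.9320, β = 2.0103

XᵀX·[α, β]ᵀ = Xᵀs reads: 8146·α + 58650·β = 125498;  58650·α + 431338·β = 921794.
(Σt^2·t^2 = 8146, Σt^2·t^3 = 58650, Σt^3·t^3 = 431338, Σt^2·s = 125498, Σt^3·s = 921794.)
det = 8146·431338 − 58650² = 73856848.
α = (125498·431338 − 58650·921794)/73856848 = 330953/355081; β = (8146·921794 − 58650·125498)/73856848 = 713828/355081.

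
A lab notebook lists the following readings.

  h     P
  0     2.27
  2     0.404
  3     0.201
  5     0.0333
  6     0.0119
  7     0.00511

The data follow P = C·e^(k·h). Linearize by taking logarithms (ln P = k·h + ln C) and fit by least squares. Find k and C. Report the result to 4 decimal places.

Taking logs, ln P = k·h + ln C, so regress ln P on h.
AᵀA = [[123.0000, 23.0000]; [23.0000, 6]], rhs = [-87.1602, -14.8010]ᵀ  (here Σh = 23.0000, Σ(h)² = 123.0000, Σln P = -14.8010, Σh·ln P = -87.1602).
Solving (det = 209.0000): k = -0.87339, ln C = 0.88117, so C = exp(0.88117) = 2.41372.

k = -0.8734, C = 2.4137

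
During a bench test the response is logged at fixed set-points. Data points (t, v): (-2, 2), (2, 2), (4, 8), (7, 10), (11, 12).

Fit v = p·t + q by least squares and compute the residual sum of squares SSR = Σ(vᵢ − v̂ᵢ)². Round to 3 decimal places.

SSR = 11.514

From the data, Σt·t = 194, Σt = 22, Σ1 = 5.
Moment sums: Σt·v = 234, Σv = 34.
So XᵀX·[p, q]ᵀ = Xᵀv: [[194, 22]; [22, 5]]·[p, q]ᵀ = [234, 34]ᵀ.
Determinant 194·5 − 22² = 486.
p = (234·5 − 22·34)/486 = 211/243; q = (194·34 − 22·234)/486 = 724/243.
Residuals: 184/243, -220/81, 376/243, 229/243, -43/81; SSR = 2798/243.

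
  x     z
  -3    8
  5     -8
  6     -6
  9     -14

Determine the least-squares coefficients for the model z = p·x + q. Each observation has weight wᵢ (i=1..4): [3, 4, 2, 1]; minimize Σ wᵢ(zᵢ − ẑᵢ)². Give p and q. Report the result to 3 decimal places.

Normal-equation sums: Σwᵢ·x·x = 280, Σwᵢ·x = 32, Σwᵢ·1 = 10.
And Σwᵢ·x·z = -430, Σwᵢ·z = -34.
Eliminating q: 10·(row 1) − 32·(row 2) gives 1776·p = 10·(-430) − 32·(-34) = -3212, so p = -803/444.
Then q = ((-34) − 32·(-803/444))/10 = 265/111.

p = -1.809, q = 2.387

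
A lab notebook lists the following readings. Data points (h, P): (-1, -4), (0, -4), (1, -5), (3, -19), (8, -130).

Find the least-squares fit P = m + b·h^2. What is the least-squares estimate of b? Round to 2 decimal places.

From the data, Σ1 = 5, Σh^2 = 75, Σh^2·h^2 = 4179.
And ΣP = -162, Σh^2·P = -8500.
So XᵀX·[m, b]ᵀ = XᵀP: [[5, 75]; [75, 4179]]·[m, b]ᵀ = [-162, -8500]ᵀ.
Δ = 5·4179 − 75² = 15270.
m = ((-162)·4179 − 75·(-8500))/15270 = -6583/2545; b = (5·(-8500) − 75·(-162))/15270 = -3035/1527.

b = -1.99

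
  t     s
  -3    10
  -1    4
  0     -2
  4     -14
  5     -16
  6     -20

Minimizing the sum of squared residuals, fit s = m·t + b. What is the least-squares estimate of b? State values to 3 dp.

AᵀA·[m, b]ᵀ = Aᵀs reads: 87·m + 11·b = -290;  11·m + 6·b = -38.
(Σt·t = 87, Σt = 11, Σ1 = 6, Σt·s = -290, Σs = -38.)
Eliminating b: 6·(row 1) − 11·(row 2) gives 401·m = 6·(-290) − 11·(-38) = -1322, so m = -1322/401.
Then b = ((-38) − 11·(-1322/401))/6 = -116/401.

b = -0.289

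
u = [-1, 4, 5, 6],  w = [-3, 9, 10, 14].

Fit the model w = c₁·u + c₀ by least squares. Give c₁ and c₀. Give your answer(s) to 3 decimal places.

Normal-equation sums: Σu·u = 78, Σu = 14, Σ1 = 4.
Moment sums: Σu·w = 173, Σw = 30.
So AᵀA·[c₁, c₀]ᵀ = Aᵀw: [[78, 14]; [14, 4]]·[c₁, c₀]ᵀ = [173, 30]ᵀ.
Determinant 78·4 − 14² = 116.
c₁ = (173·4 − 14·30)/116 = 68/29; c₀ = (78·30 − 14·173)/116 = -41/58.

c₁ = 2.345, c₀ = -0.707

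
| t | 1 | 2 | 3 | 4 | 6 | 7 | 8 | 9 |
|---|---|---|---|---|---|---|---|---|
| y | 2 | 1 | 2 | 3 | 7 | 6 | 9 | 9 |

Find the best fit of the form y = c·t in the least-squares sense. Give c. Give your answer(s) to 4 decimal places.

c = 0.9962

The normal equations are: 260·c = 259.
c = 259/260 = 0.996154.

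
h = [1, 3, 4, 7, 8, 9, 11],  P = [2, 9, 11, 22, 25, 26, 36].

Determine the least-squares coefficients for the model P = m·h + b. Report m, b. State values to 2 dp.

Compute the Gram sums: Σh·h = 341, Σh = 43, Σ1 = 7.
Moment sums: Σh·P = 1057, ΣP = 131.
Normal equations: [[341, 43]; [43, 7]]·[m, b]ᵀ = [1057, 131]ᵀ.
Eliminating b: 7·(row 1) − 43·(row 2) gives 538·m = 7·1057 − 43·131 = 1766, so m = 883/269.
Then b = (131 − 43·(883/269))/7 = -390/269.

m = 3.28, b = -1.45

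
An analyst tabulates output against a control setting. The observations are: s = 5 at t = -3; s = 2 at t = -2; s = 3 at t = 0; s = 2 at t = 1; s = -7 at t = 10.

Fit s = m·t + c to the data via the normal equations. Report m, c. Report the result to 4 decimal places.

m = -0.8708, c = 2.0449

Forming XᵀX = [[114, 6]; [6, 5]] and Xᵀs = [-87, 5]ᵀ gives XᵀX·[m, c]ᵀ = Xᵀs.
det = 114·5 − 6² = 534.
m = ((-87)·5 − 6·5)/534 = -155/178; c = (114·5 − 6·(-87))/534 = 182/89.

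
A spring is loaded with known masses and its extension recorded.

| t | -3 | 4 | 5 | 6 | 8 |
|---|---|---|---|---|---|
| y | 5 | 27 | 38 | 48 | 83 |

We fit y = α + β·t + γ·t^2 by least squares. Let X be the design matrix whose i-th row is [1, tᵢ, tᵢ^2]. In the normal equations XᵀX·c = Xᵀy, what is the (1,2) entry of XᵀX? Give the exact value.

20

Row 1 ↔ basis 1, column 2 ↔ basis t, so (XᵀX)_{1,2} = Σᵢ t = (1)·(-3) + (1)·(4) + (1)·(5) + (1)·(6) + (1)·(8) = 20.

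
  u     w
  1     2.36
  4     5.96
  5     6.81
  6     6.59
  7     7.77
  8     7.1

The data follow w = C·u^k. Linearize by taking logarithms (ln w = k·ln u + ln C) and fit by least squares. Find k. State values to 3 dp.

k = 0.570

Linearized form: ln w = k·ln u + ln C. From the 6 transformed points,
Σln u = 8.8128, Σ(ln u)² = 15.8331, Σln w = 10.4580, Σln u·ln w = 17.0062.
Equations: 15.8331·k + 8.8128·ln C = 17.0062;  8.8128·k + 6·ln C = 10.4580.
Slope k = (n·Σln u·ln w − Σln u·Σln w)/(n·Σ(ln u)² − (Σln u)²) = (6·17.0062 − 8.8128·10.4580)/17.3327 = 0.56956; ln C = (Σln w − k·Σln u)/n = 0.90644.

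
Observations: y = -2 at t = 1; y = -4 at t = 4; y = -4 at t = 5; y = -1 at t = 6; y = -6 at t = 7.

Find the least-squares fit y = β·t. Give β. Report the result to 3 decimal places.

β = -0.677

Normal-equation sums: Σt·t = 127.
And Σt·y = -86.
MᵀM·[β]ᵀ = Mᵀy becomes [[127]]·[β]ᵀ = [-86]ᵀ.
β = (-86)/127 = -0.677165.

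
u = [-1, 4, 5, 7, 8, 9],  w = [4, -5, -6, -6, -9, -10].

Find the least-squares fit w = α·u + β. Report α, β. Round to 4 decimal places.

α = -1.3367, β = 1.7959

Entries of AᵀA: Σu·u = 236, Σu = 32, Σ1 = 6.
And Σu·w = -258, Σw = -32.
Determinant 236·6 − 32² = 392.
α = ((-258)·6 − 32·(-32))/392 = -131/98; β = (236·(-32) − 32·(-258))/392 = 88/49.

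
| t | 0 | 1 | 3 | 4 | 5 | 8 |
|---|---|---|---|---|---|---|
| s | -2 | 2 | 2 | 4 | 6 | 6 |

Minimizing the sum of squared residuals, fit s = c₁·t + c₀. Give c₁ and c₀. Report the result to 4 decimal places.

c₁ = 0.9398, c₀ = -0.2892

Normal-equation sums: Σt·t = 115, Σt = 21, Σ1 = 6.
For Mᵀs: Σt·s = 102, Σs = 18.
Determinant 115·6 − 21² = 249.
c₁ = (102·6 − 21·18)/249 = 78/83; c₀ = (115·18 − 21·102)/249 = -24/83.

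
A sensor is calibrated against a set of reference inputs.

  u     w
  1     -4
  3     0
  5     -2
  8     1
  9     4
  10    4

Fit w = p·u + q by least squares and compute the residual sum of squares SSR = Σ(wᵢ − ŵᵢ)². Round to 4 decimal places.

Normal-equation sums: Σu·u = 280, Σu = 36, Σ1 = 6.
For Aᵀw: Σu·w = 70, Σw = 3.
det = 280·6 − 36² = 384.
p = (70·6 − 36·3)/384 = 13/16; q = (280·3 − 36·70)/384 = -35/8.
Residuals: -7/16, 31/16, -27/16, -9/8, 17/16, 1/4; SSR = 37/4.

SSR = 9.2500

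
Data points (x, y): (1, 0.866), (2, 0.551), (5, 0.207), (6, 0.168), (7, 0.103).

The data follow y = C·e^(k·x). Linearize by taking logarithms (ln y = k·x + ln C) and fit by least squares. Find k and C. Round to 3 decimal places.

Linearized form: ln y = k·x + ln C. From the 5 transformed points,
Over the data: Σx = 21.0000, Σ(x)² = 115.0000, Σln y = -6.3717, Σx·ln y = -35.8250.
Normal system: [[115.0000, 21.0000]; [21.0000, 5]]·[k, ln C]ᵀ = [-35.8250, -6.3717]ᵀ.
Solving (det = 134.0000): k = -0.33820, ln C = 0.14608, so C = exp(0.14608) = 1.15729.

k = -0.338, C = 1.157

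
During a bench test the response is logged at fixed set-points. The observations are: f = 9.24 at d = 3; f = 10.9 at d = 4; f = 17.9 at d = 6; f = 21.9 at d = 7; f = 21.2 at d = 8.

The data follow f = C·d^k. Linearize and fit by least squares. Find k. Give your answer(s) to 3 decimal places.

Taking logs, ln f = k·ln d + ln C, so regress ln f on ln d.
XᵀX = [[14.4498, 8.3020]; [8.3020, 5]], rhs = [23.2799, 13.6376]ᵀ  (here Σln d = 8.3020, Σ(ln d)² = 14.4498, Σln f = 13.6376, Σln d·ln f = 23.2799).
Solving (det = 3.3255): k = 0.95615, ln C = 1.13992.

k = 0.956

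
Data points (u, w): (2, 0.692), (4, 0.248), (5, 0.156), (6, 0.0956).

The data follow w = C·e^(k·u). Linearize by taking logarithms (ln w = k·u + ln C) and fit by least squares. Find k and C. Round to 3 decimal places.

Let Y = ln w. Fitting Y = k·u + ln C by least squares:
Σu = 17.0000, Σ(u)² = 81.0000, Σln w = -5.9680, Σu·ln w = -29.6886.
Normal system: [[81.0000, 17.0000]; [17.0000, 4]]·[k, ln C]ᵀ = [-29.6886, -5.9680]ᵀ.
Solving (det = 35.0000): k = -0.49425, ln C = 0.60859, so C = exp(0.60859) = 1.83784.

k = -0.494, C = 1.838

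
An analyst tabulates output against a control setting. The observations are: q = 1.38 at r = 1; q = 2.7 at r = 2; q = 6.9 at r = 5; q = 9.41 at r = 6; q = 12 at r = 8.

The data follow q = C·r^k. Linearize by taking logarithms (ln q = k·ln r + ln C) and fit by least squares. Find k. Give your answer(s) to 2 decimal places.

With ln qᵢ as the transformed response and ln rᵢ as the regressor:
Σln r = 6.1738, Σ(ln r)² = 10.6052, Σln q = 7.9735, Σln r·ln q = 12.9811.
Equations: 10.6052·k + 6.1738·ln C = 12.9811;  6.1738·k + 5·ln C = 7.9735.
Slope k = (n·Σln r·ln q − Σln r·Σln q)/(n·Σ(ln r)² − (Σln r)²) = (5·12.9811 − 6.1738·7.9735)/14.9105 = 1.05150; ln C = (Σln q − k·Σln r)/n = 0.29635.

k = 1.05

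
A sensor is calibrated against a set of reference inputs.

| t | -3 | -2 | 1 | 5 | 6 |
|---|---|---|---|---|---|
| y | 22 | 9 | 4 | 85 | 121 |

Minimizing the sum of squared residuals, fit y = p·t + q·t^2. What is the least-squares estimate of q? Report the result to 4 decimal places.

q = 3.0630

XᵀX·[p, q]ᵀ = Xᵀy reads: 75·p + 307·q = 1071;  307·p + 2019·q = 6719.
Determinant 75·2019 − 307² = 57176.
p = (1071·2019 − 307·6719)/57176 = 12452/7147; q = (75·6719 − 307·1071)/57176 = 21891/7147.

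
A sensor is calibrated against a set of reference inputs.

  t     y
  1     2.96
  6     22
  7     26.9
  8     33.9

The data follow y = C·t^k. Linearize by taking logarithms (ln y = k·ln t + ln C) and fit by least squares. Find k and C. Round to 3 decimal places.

k = 1.148, C = 2.938

Linearized form: ln y = k·ln t + ln C. From the 4 transformed points,
Over the data: Σln t = 5.8171, Σ(ln t)² = 11.3210, Σln y = 10.9918, Σln t·ln y = 19.2713.
Normal system: [[11.3210, 5.8171]; [5.8171, 4]]·[k, ln C]ᵀ = [19.2713, 10.9918]ᵀ.
Δ = 11.3210·4 − (5.8171)² = 11.4454; k = (19.2713·4 − 5.8171·10.9918)/11.4454 = 1.14849, ln C = (11.3210·10.9918 − 5.8171·19.2713)/11.4454 = 1.07772, so C = exp(1.07772) = 2.93797.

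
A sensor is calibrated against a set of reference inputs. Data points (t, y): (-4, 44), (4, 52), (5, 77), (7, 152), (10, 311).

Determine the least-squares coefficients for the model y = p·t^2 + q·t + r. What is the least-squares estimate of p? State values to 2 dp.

p = 3.05

The normal system MᵀM·[p, q, r]ᵀ = Mᵀy is [[13538, 1468, 206]; [1468, 206, 22]; [206, 22, 5]]·[p, q, r]ᵀ = [42009, 4591, 636]ᵀ.
Row-reducing yields p = 5123/1682, q = 49313/65598, r = -52274/32799.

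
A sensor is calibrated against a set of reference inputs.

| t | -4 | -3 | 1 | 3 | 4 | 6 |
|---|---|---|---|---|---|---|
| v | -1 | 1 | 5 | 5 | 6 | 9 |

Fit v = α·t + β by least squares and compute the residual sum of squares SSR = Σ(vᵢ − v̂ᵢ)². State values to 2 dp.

Forming AᵀA = [[87, 7]; [7, 6]] and Aᵀv = [99, 25]ᵀ gives AᵀA·[α, β]ᵀ = Aᵀv.
Determinant 87·6 − 7² = 473.
α = (99·6 − 7·25)/473 = 419/473; β = (87·25 − 7·99)/473 = 1482/473.
Residuals: -279/473, 248/473, 464/473, -34/43, -320/473, 261/473; SSR = 1406/473.

SSR = 2.97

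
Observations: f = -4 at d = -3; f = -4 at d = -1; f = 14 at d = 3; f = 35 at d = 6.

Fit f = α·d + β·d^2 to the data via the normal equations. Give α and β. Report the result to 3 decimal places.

From the data, Σd·d = 55, Σd·d^2 = 215, Σd^2·d^2 = 1459.
Moment sums: Σd·f = 268, Σd^2·f = 1346.
Normal equations: [[55, 215]; [215, 1459]]·[α, β]ᵀ = [268, 1346]ᵀ.
Determinant 55·1459 − 215² = 34020.
α = (268·1459 − 215·1346)/34020 = 16937/5670; β = (55·1346 − 215·268)/34020 = 547/1134.

α = 2.987, β = 0.482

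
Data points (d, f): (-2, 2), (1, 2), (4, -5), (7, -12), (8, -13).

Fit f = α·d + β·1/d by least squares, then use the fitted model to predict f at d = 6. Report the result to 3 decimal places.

f̂ = -9.612

Forming XᵀX = [[134, 5]; [5, 4229/3136]] and Xᵀf = [-210, -201/56]ᵀ gives XᵀX·[α, β]ᵀ = Xᵀf.
Eliminating β: (4229/3136)·(row 1) − 5·(row 2) gives (244143/1568)·α = (4229/3136)·(-210) − 5·(-201/56) = -59415/224, so α = -138635/81381.
Then β = ((-201/56) − 5·(-138635/81381))/(4229/3136) = 297416/81381.
At d = 6: f̂ = (-138635/81381)·(6) + (297416/81381)·(1/6) = -2346722/244143.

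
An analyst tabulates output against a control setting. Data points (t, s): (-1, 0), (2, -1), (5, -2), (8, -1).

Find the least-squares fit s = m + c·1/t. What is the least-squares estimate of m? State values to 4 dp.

m = -1.0404

Setting ∂/∂m … = 0 gives: 4·m + (-7/40)·c = -4;  (-7/40)·m + (2089/1600)·c = -41/40.
Δ = 4·(2089/1600) − (-7/40)² = 8307/1600.
m = ((-4)·(2089/1600) − (-7/40)·(-41/40))/(8307/1600) = -2881/2769; c = (4·(-41/40) − (-7/40)·(-4))/(8307/1600) = -2560/2769.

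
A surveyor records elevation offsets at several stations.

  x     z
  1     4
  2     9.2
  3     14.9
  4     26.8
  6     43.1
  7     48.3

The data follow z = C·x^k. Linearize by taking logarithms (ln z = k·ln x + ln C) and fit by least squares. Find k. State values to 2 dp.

Taking logs, ln z = k·ln x + ln C, so regress ln z on ln x.
Σln x = 6.9157, Σ(ln x)² = 10.6062, Σln z = 17.2362, Σln x·ln z = 23.3531.
Normal system: [[10.6062, 6.9157]; [6.9157, 6]]·[k, ln C]ᵀ = [23.3531, 17.2362]ᵀ.
Δ = 10.6062·6 − (6.9157)² = 15.8099; k = (23.3531·6 − 6.9157·17.2362)/15.8099 = 1.32309, ln C = (10.6062·17.2362 − 6.9157·23.3531)/15.8099 = 1.34768.

k = 1.32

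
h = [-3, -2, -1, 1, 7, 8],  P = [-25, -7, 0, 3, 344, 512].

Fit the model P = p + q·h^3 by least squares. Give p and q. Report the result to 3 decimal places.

p = 1.510, q = 0.997

With design matrix X, XᵀX = [[6, 820]; [820, 380588]] and XᵀP = [827, 380870]ᵀ.
Δ = 6·380588 − 820² = 1611128.
p = (827·380588 − 820·380870)/1611128 = 608219/402782; q = (6·380870 − 820·827)/1611128 = 200885/201391.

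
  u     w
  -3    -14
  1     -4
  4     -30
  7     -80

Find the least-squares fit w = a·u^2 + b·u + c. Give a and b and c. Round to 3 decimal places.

Normal-equation sums: Σu^2·u^2 = 2739, Σu^2·u = 381, Σu^2 = 75, Σu·u = 75, Σu = 9, Σ1 = 4.
And Σu^2·w = -4530, Σu·w = -642, Σw = -128.
XᵀX·[a, b, c]ᵀ = Xᵀw becomes [[2739, 381, 75]; [381, 75, 9]; [75, 9, 4]]·[a, b, c]ᵀ = [-4530, -642, -128]ᵀ.
Inverting the 3×3 Gram matrix, [a, b, c]ᵀ = [-419/282, -199/282, -120/47]ᵀ.

a = -1.486, b = -0.706, c = -2.553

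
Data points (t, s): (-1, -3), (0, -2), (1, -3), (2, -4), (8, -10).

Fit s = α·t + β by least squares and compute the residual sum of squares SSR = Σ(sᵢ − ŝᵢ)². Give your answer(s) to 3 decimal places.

SSR = 2.480

With design matrix A, AᵀA = [[70, 10]; [10, 5]] and Aᵀs = [-88, -22]ᵀ.
det = 70·5 − 10² = 250.
α = ((-88)·5 − 10·(-22))/250 = -22/25; β = (70·(-22) − 10·(-88))/250 = -66/25.
Residuals: -31/25, 16/25, 13/25, 2/5, -8/25; SSR = 62/25.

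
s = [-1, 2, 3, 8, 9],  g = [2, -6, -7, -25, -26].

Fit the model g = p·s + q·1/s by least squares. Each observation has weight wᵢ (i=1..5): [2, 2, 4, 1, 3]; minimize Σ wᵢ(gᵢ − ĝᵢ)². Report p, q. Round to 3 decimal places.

Sums needed: Σwᵢ·s·s = 353, Σwᵢ·s·1/s = 12, Σwᵢ·1/s·1/s = 5179/1728.
For AᵀWg: Σwᵢ·s·g = -1014, Σwᵢ·1/s·g = -249/8.
Normal equations: [[353, 12]; [12, 5179/1728]]·[p, q]ᵀ = [-1014, -249/8]ᵀ.
det = 353·(5179/1728) − 12² = 1579355/1728.
p = ((-1014)·(5179/1728) − 12·(-249/8))/(1579355/1728) = -4606098/1579355; q = (353·(-249/8) − 12·(-1014))/(1579355/1728) = 2040552/1579355.

p = -2.916, q = 1.292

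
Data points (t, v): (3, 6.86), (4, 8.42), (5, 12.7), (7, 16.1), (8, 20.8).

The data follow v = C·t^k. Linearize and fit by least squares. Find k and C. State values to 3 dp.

Linearized form: ln v = k·ln t + ln C. From the 5 transformed points,
Over the data: Σln t = 8.1197, Σ(ln t)² = 13.8297, Σln v = 12.4117, Σln t·ln v = 20.8781.
Normal system: [[13.8297, 8.1197]; [8.1197, 5]]·[k, ln C]ᵀ = [20.8781, 12.4117]ᵀ.
Solving (det = 3.2190): k = 1.12195, ln C = 0.66035, so C = exp(0.66035) = 1.93547.

k = 1.122, C = 1.935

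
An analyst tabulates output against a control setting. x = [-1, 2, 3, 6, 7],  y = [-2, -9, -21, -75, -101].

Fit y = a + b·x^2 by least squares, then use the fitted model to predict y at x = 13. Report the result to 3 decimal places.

ŷ = -347.156

With design matrix A, AᵀA = [[5, 99]; [99, 3795]] and Aᵀy = [-208, -7876]ᵀ.
Δ = 5·3795 − 99² = 9174.
a = ((-208)·3795 − 99·(-7876))/9174 = -146/139; b = (5·(-7876) − 99·(-208))/9174 = -854/417.
At x = 13: ŷ = (-146/139)·(1) + (-854/417)·(169) = -144764/417.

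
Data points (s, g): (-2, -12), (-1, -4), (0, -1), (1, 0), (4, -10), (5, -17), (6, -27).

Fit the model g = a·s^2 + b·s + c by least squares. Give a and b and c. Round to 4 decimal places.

Compute the Gram sums: Σs^2·s^2 = 2195, Σs^2·s = 397, Σs^2 = 83, Σs·s = 83, Σs = 13, Σ1 = 7.
For Xᵀg: Σs^2·g = -1609, Σs·g = -259, Σg = -71.
So XᵀX·[a, b, c]ᵀ = Xᵀg: [[2195, 397, 83]; [397, 83, 13]; [83, 13, 7]]·[a, b, c]ᵀ = [-1609, -259, -71]ᵀ.
Solving the 3×3 system (Gaussian elimination) gives a = -6245/5376, b = 14155/5376, c = -141/112.

a = -1.1616, b = 2.6330, c = -1.2589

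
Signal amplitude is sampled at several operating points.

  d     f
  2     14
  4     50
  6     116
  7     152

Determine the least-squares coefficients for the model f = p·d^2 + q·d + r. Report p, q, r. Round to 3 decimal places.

Compute the Gram sums: Σd^2·d^2 = 3969, Σd^2·d = 631, Σd^2 = 105, Σd·d = 105, Σd = 19, Σ1 = 4.
For Mᵀf: Σd^2·f = 12480, Σd·f = 1988, Σf = 332.
MᵀM·[p, q, r]ᵀ = Mᵀf becomes [[3969, 631, 105]; [631, 105, 19]; [105, 19, 4]]·[p, q, r]ᵀ = [12480, 1988, 332]ᵀ.
Inverting the 3×3 Gram matrix, [p, q, r]ᵀ = [1179/398, 519/398, -190/199]ᵀ.

p = 2.962, q = 1.304, r = -0.955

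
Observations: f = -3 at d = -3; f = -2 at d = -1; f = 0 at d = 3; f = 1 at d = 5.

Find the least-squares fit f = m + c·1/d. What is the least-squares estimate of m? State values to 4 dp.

From the data, Σ1 = 4, Σ1/d = -4/5, Σ1/d·1/d = 284/225.
For Mᵀf: Σf = -4, Σ1/d·f = 16/5.
So MᵀM·[m, c]ᵀ = Mᵀf: [[4, -4/5]; [-4/5, 284/225]]·[m, c]ᵀ = [-4, 16/5]ᵀ.
det = 4·(284/225) − (-4/5)² = 992/225.
m = ((-4)·(284/225) − (-4/5)·(16/5))/(992/225) = -35/62; c = (4·(16/5) − (-4/5)·(-4))/(992/225) = 135/62.

m = -0.5645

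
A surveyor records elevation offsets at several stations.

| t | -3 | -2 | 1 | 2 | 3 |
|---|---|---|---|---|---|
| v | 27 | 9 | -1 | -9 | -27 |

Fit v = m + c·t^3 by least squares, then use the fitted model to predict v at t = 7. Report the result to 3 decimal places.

v̂ = -346.457

Sums needed: Σ1 = 5, Σt^3 = 1, Σt^3·t^3 = 1587.
Right-hand side: Σv = -1, Σt^3·v = -1603.
So MᵀM·[m, c]ᵀ = Mᵀv: [[5, 1]; [1, 1587]]·[m, c]ᵀ = [-1, -1603]ᵀ.
Eliminating c: 1587·(row 1) − 1·(row 2) gives 7934·m = 1587·(-1) − 1·(-1603) = 16, so m = 8/3967.
Then c = ((-1603) − 1·(8/3967))/1587 = -4007/3967.
At t = 7: v̂ = (8/3967)·(1) + (-4007/3967)·(343) = -1374393/3967.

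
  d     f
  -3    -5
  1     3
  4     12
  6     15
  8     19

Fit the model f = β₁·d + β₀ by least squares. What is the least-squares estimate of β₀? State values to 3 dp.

β₀ = 1.647

Normal-equation sums: Σd·d = 126, Σd = 16, Σ1 = 5.
For Aᵀf: Σd·f = 308, Σf = 44.
Normal equations: [[126, 16]; [16, 5]]·[β₁, β₀]ᵀ = [308, 44]ᵀ.
det = 126·5 − 16² = 374.
β₁ = (308·5 − 16·44)/374 = 38/17; β₀ = (126·44 − 16·308)/374 = 28/17.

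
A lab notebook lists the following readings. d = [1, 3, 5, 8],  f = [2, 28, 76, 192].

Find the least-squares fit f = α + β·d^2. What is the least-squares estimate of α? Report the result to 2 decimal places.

The normal system XᵀX·[α, β]ᵀ = Xᵀf is [[4, 99]; [99, 4803]]·[α, β]ᵀ = [298, 14442]ᵀ.
Determinant 4·4803 − 99² = 9411.
α = (298·4803 − 99·14442)/9411 = 512/3137; β = (4·14442 − 99·298)/9411 = 9422/3137.

α = 0.16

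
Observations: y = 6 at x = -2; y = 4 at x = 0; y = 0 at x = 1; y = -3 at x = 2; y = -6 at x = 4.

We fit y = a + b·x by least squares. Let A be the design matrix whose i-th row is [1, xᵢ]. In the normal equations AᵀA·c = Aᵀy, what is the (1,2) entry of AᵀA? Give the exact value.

Row 1 ↔ basis 1, column 2 ↔ basis x, so (AᵀA)_{1,2} = Σᵢ x = (1)·(-2) + (1)·(0) + (1)·(1) + (1)·(2) + (1)·(4) = 5.

5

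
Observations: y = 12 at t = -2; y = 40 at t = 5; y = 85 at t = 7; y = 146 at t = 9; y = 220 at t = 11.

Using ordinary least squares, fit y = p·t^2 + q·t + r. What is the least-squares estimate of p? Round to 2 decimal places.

The normal equations are: 24244·p + 2520·q + 280·r = 43659;  2520·p + 280·q + 30·r = 4505;  280·p + 30·q + 5·r = 503.
(Σt^2·t^2 = 24244, Σt^2·t = 2520, Σt^2 = 280, Σt·t = 280, Σt = 30, Σ1 = 5, Σt^2·y = 43659, Σt·y = 4505, Σy = 503.)
Row-reducing yields p = 15001/7540, q = -69443/37700, r = 4499/18850.

p = 1.99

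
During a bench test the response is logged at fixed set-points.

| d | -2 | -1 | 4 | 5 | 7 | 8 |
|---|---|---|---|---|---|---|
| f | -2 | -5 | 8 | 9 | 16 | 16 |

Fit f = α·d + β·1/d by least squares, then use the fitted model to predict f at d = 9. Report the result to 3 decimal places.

Normal-equation sums: Σd·d = 159, Σd·1/d = 6, Σ1/d·1/d = 108861/78400.
And Σd·f = 326, Σ1/d·f = 493/35.
MᵀM·[α, β]ᵀ = Mᵀf becomes [[159, 6]; [6, 108861/78400]]·[α, β]ᵀ = [326, 493/35]ᵀ.
Determinant 159·(108861/78400) − 6² = 14486499/78400.
α = (326·(108861/78400) − 6·(493/35))/(14486499/78400) = 3206974/1609611; β = (159·(493/35) − 6·326)/(14486499/78400) = 2470720/1609611.
At d = 9: f̂ = (3206974/1609611)·(9) + (2470720/1609611)·(1/9) = 262235614/14486499.

f̂ = 18.102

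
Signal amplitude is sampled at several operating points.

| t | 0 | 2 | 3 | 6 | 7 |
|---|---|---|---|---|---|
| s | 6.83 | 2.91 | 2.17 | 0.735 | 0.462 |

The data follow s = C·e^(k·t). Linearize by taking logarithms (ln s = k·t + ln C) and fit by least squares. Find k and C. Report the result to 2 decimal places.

Linearized form: ln s = k·t + ln C. From the 5 transformed points,
Sums: Σt = 18.0000, Σ(t)² = 98.0000, Σln s = 2.6841, Σt·ln s = -2.7922.
Normal system: [[98.0000, 18.0000]; [18.0000, 5]]·[k, ln C]ᵀ = [-2.7922, 2.6841]ᵀ.
Solving (det = 166.0000): k = -0.37515, ln C = 1.88737, so C = exp(1.88737) = 6.60199.

k = -0.38, C = 6.60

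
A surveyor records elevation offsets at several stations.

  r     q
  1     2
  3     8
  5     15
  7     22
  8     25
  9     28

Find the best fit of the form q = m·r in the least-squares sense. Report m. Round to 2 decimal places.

m = 3.09

Compute the Gram sums: Σr·r = 229.
Right-hand side: Σr·q = 707.
Hence m = 707 / 229 ≈ 3.08734.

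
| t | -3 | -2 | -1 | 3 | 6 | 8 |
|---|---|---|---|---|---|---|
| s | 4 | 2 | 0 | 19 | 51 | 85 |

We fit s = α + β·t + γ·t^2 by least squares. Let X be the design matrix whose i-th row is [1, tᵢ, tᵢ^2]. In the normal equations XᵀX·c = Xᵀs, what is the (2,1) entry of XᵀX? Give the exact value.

Row 2 ↔ basis t, column 1 ↔ basis 1, so (XᵀX)_{2,1} = Σᵢ t = (-3)·(1) + (-2)·(1) + (-1)·(1) + (3)·(1) + (6)·(1) + (8)·(1) = 11.

11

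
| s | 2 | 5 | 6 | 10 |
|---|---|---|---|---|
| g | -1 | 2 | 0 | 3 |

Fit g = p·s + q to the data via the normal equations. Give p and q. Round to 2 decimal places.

p = 0.46, q = -1.63

MᵀM·[p, q]ᵀ = Mᵀg reads: 165·p + 23·q = 38;  23·p + 4·q = 4.
Δ = 165·4 − 23² = 131.
p = (38·4 − 23·4)/131 = 60/131; q = (165·4 − 23·38)/131 = -214/131.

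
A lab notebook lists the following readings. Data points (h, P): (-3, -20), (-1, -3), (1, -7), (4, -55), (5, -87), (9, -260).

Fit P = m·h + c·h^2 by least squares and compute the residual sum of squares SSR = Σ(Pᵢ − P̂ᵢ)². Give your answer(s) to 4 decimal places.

Normal-equation sums: Σh·h = 133, Σh·h^2 = 891, Σh^2·h^2 = 7525.
Moment sums: Σh·P = -2939, Σh^2·P = -24305.
Determinant 133·7525 − 891² = 206944.
m = ((-2939)·7525 − 891·(-24305))/206944 = -115055/51736; c = (133·(-24305) − 891·(-2939))/206944 = -153479/51736.
Residuals: 713/25868, -14598/6467, -46809/25868, 17601/12934, -44391/25868, 7967/25868; SSR = 171533/12934.

SSR = 13.2622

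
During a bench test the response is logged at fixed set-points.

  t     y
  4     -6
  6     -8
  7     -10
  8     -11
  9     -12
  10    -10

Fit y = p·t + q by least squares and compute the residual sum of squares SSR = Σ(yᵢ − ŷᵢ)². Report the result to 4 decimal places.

SSR = 6.3571

Setting ∂/∂p … = 0 gives: 346·p + 44·q = -438;  44·p + 6·q = -57.
Δ = 346·6 − 44² = 140.
p = ((-438)·6 − 44·(-57))/140 = -6/7; q = (346·(-57) − 44·(-438))/140 = -45/14.
Residuals: 9/14, 5/14, -11/14, -13/14, -15/14, 25/14; SSR = 89/14.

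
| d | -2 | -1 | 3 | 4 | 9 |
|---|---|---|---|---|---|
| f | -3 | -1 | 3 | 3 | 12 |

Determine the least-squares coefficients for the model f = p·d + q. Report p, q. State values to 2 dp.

The normal system XᵀX·[p, q]ᵀ = Xᵀf is [[111, 13]; [13, 5]]·[p, q]ᵀ = [136, 14]ᵀ.
Eliminating q: 5·(row 1) − 13·(row 2) gives 386·p = 5·136 − 13·14 = 498, so p = 249/193.
Then q = (14 − 13·(249/193))/5 = -107/193.

p = 1.29, q = -0.55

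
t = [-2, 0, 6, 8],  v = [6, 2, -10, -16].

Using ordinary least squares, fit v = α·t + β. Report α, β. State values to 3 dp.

Forming MᵀM = [[104, 12]; [12, 4]] and Mᵀv = [-200, -18]ᵀ gives MᵀM·[α, β]ᵀ = Mᵀv.
Eliminating β: 4·(row 1) − 12·(row 2) gives 272·α = 4·(-200) − 12·(-18) = -584, so α = -73/34.
Then β = ((-18) − 12·(-73/34))/4 = 33/17.

α = -2.147, β = 1.941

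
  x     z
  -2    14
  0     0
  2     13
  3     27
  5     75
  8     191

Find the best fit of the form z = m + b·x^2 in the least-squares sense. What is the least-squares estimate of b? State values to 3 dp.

Forming MᵀM = [[6, 106]; [106, 4834]] and Mᵀz = [320, 14450]ᵀ gives MᵀM·[m, b]ᵀ = Mᵀz.
Eliminating b: 4834·(row 1) − 106·(row 2) gives 17768·m = 4834·320 − 106·14450 = 15180, so m = 3795/4442.
Then b = (14450 − 106·(3795/4442))/4834 = 13195/4442.

b = 2.971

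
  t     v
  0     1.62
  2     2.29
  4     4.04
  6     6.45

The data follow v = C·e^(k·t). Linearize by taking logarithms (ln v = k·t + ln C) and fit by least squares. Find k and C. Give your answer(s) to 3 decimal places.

k = 0.236, C = 1.546

Let Y = ln v. Fitting Y = k·t + ln C by least squares:
Sums: Σt = 12.0000, Σ(t)² = 56.0000, Σln v = 4.5713, Σt·ln v = 18.4266.
Normal system: [[56.0000, 12.0000]; [12.0000, 4]]·[k, ln C]ᵀ = [18.4266, 4.5713]ᵀ.
Solving (det = 80.0000): k = 0.23563, ln C = 0.43593, so C = exp(0.43593) = 1.54640.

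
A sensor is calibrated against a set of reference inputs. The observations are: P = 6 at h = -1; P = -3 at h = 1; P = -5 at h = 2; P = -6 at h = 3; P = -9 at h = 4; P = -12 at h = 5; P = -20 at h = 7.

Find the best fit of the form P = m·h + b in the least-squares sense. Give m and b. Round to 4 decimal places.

m = -3.0000, b = 2.0000

From the data, Σh·h = 105, Σh = 21, Σ1 = 7.
For XᵀP: Σh·P = -273, ΣP = -49.
Normal equations: [[105, 21]; [21, 7]]·[m, b]ᵀ = [-273, -49]ᵀ.
Determinant 105·7 − 21² = 294.
m = ((-273)·7 − 21·(-49))/294 = -3; b = (105·(-49) − 21·(-273))/294 = 2.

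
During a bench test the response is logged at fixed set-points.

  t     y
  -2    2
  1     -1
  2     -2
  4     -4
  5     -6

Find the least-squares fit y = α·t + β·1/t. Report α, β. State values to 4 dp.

Forming MᵀM = [[50, 5]; [5, 641/400]] and Mᵀy = [-55, -26/5]ᵀ gives MᵀM·[α, β]ᵀ = Mᵀy.
Eliminating β: (641/400)·(row 1) − 5·(row 2) gives (441/8)·α = (641/400)·(-55) − 5·(-26/5) = -4971/80, so α = -1657/1470.
Then β = ((-26/5) − 5·(-1657/1470))/(641/400) = 40/147.

α = -1.1272, β = 0.2721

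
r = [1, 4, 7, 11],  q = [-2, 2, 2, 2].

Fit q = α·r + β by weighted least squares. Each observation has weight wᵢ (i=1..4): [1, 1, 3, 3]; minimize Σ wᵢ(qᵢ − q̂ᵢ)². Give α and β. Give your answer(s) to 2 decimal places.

Compute the Gram sums: Σwᵢ·r·r = 527, Σwᵢ·r = 59, Σwᵢ·1 = 8.
And Σwᵢ·r·q = 114, Σwᵢ·q = 12.
Normal equations: [[527, 59]; [59, 8]]·[α, β]ᵀ = [114, 12]ᵀ.
Eliminating β: 8·(row 1) − 59·(row 2) gives 735·α = 8·114 − 59·12 = 204, so α = 68/245.
Then β = (12 − 59·(68/245))/8 = -134/245.

α = 0.28, β = -0.55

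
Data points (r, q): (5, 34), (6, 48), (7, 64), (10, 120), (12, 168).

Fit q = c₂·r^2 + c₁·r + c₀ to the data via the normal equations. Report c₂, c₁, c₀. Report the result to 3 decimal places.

Entries of AᵀA: Σr^2·r^2 = 35058, Σr^2·r = 3412, Σr^2 = 354, Σr·r = 354, Σr = 40, Σ1 = 5.
And Σr^2·q = 41906, Σr·q = 4122, Σq = 434.
Normal equations: [[35058, 3412, 354]; [3412, 354, 40]; [354, 40, 5]]·[c₂, c₁, c₀]ᵀ = [41906, 4122, 434]ᵀ.
Row-reducing yields c₂ = 3849/4279, c₁ = 16145/4279, c₀ = -30252/4279.

c₂ = 0.900, c₁ = 3.773, c₀ = -7.070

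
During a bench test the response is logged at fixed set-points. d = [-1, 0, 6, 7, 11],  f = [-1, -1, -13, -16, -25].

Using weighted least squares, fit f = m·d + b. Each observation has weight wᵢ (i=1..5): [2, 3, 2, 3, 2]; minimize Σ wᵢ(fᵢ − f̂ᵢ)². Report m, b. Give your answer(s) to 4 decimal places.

m = -2.0542, b = -1.6771

Compute the Gram sums: Σwᵢ·d·d = 463, Σwᵢ·d = 53, Σwᵢ·1 = 12.
Right-hand side: Σwᵢ·d·f = -1040, Σwᵢ·f = -129.
Normal equations: [[463, 53]; [53, 12]]·[m, b]ᵀ = [-1040, -129]ᵀ.
det = 463·12 − 53² = 2747.
m = ((-1040)·12 − 53·(-129))/2747 = -5643/2747; b = (463·(-129) − 53·(-1040))/2747 = -4607/2747.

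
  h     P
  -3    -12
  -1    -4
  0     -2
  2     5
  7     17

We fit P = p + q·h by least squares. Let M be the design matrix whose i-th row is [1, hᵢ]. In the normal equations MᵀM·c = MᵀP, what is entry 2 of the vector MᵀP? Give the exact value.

Entry 2 ↔ basis h, so (MᵀP)_{2} = Σᵢ (h)·Pᵢ = (-3)·(-12) + (-1)·(-4) + (0)·(-2) + (2)·(5) + (7)·(17) = 169.

169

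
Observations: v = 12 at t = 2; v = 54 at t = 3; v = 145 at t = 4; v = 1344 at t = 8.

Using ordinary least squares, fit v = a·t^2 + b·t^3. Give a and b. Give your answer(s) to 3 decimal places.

Normal-equation sums: Σt^2·t^2 = 4449, Σt^2·t^3 = 34067, Σt^3·t^3 = 267033.
Right-hand side: Σt^2·v = 88870, Σt^3·v = 698962.
Determinant 4449·267033 − 34067² = 27469328.
a = (88870·267033 − 34067·698962)/27469328 = -5019734/1716833; b = (4449·698962 − 34067·88870)/27469328 = 5134228/1716833.

a = -2.924, b = 2.991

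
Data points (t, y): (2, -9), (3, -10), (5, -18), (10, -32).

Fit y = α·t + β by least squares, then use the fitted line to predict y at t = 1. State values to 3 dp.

Entries of XᵀX: Σt·t = 138, Σt = 20, Σ1 = 4.
And Σt·y = -458, Σy = -69.
Normal equations: [[138, 20]; [20, 4]]·[α, β]ᵀ = [-458, -69]ᵀ.
Determinant 138·4 − 20² = 152.
α = ((-458)·4 − 20·(-69))/152 = -113/38; β = (138·(-69) − 20·(-458))/152 = -181/76.
At t = 1: ŷ = (-113/38)·(1) + (-181/76)·(1) = -407/76.

ŷ = -5.355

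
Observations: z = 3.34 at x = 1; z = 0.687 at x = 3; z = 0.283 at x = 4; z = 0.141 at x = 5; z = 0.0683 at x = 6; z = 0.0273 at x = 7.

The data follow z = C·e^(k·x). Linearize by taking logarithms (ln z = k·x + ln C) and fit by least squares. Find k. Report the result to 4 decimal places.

Taking logs, ln z = k·x + ln C, so regress ln z on x.
Σx = 26.0000, Σ(x)² = 136.0000, Σln z = -8.6755, Σx·ln z = -56.0737.
Equations: 136.0000·k + 26.0000·ln C = -56.0737;  26.0000·k + 6·ln C = -8.6755.
Δ = 136.0000·6 − (26.0000)² = 140.0000; k = (-56.0737·6 − 26.0000·-8.6755)/140.0000 = -0.79200, ln C = (136.0000·-8.6755 − 26.0000·-56.0737)/140.0000 = 1.98608.

k = -0.7920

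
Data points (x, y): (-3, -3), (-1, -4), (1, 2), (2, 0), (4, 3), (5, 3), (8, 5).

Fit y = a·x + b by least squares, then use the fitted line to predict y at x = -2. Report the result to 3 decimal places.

Setting ∂/∂a … = 0 gives: 120·a + 16·b = 82;  16·a + 7·b = 6.
Δ = 120·7 − 16² = 584.
a = (82·7 − 16·6)/584 = 239/292; b = (120·6 − 16·82)/584 = -74/73.
At x = -2: ŷ = (239/292)·(-2) + (-74/73)·(1) = -387/146.

ŷ = -2.651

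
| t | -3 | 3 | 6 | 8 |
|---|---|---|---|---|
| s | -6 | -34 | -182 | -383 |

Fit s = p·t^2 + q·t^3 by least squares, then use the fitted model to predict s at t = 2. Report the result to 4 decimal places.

Normal-equation sums: Σt^2·t^2 = 5554, Σt^2·t^3 = 40544, Σt^3·t^3 = 310258.
For Xᵀs: Σt^2·s = -31424, Σt^3·s = -236164.
Eliminating q: 310258·(row 1) − 40544·(row 2) gives 79356996·p = 310258·(-31424) − 40544·(-236164) = -174514176, so p = -538624/244929.
Then q = ((-236164) − 40544·(-538624/244929))/310258 = -116050/244929.
At t = 2: ŝ = (-538624/244929)·(4) + (-116050/244929)·(8) = -1027632/81643.

ŝ = -12.5869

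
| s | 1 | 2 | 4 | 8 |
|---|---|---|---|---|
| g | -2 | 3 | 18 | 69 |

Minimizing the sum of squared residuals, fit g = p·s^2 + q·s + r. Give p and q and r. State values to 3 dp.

From the data, Σs^2·s^2 = 4369, Σs^2·s = 585, Σs^2 = 85, Σs·s = 85, Σs = 15, Σ1 = 4.
Moment sums: Σs^2·g = 4714, Σs·g = 628, Σg = 88.
MᵀM·[p, q, r]ᵀ = Mᵀg becomes [[4369, 585, 85]; [585, 85, 15]; [85, 15, 4]]·[p, q, r]ᵀ = [4714, 628, 88]ᵀ.
Solving the 3×3 system (Gaussian elimination) gives p = 323/372, q = 1441/620, r = -31/6.

p = 0.868, q = 2.324, r = -5.167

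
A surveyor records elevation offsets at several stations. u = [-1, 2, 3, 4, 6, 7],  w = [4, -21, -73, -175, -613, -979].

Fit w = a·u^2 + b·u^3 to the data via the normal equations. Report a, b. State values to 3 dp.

a = 0.915, b = -2.986

Entries of MᵀM: Σu^2·u^2 = 4051, Σu^2·u^3 = 25881, Σu^3·u^3 = 169195.
For Mᵀw: Σu^2·w = -73576, Σu^3·w = -481548.
Δ = 4051·169195 − 25881² = 15582784.
a = ((-73576)·169195 − 25881·(-481548))/15582784 = 3563117/3895696; b = (4051·(-481548) − 25881·(-73576))/15582784 = -11632623/3895696.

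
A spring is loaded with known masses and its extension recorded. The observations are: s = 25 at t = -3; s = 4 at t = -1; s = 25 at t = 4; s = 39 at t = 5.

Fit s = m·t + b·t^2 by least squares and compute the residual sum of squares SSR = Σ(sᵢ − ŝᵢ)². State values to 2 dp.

SSR = 2.34

Setting ∂/∂m … = 0 gives: 51·m + 161·b = 216;  161·m + 963·b = 1604.
Eliminating b: 963·(row 1) − 161·(row 2) gives 23192·m = 963·216 − 161·1604 = -50236, so m = -12559/5798.
Then b = (1604 − 161·(-12559/5798))/963 = 11757/5798.
Residuals: 730/2899, -562/2899, 3537/2899, -2504/2899; SSR = 6771/2899.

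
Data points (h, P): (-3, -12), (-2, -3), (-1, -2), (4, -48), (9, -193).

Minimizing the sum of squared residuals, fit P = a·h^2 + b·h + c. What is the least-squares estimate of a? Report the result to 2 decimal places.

a = -1.99

XᵀX·[a, b, c]ᵀ = XᵀP reads: 6915·a + 757·b + 111·c = -16523;  757·a + 111·b + 7·c = -1885;  111·a + 7·b + 5·c = -258.
Row-reducing yields a = -439441/221246, b = -719041/221246, c = -327023/110623.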